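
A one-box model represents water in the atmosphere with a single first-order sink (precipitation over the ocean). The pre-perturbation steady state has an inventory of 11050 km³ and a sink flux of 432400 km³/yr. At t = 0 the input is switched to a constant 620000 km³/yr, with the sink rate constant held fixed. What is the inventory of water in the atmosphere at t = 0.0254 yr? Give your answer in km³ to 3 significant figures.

14100 km³

τ = M₀/F₀ = 11050/432400 = 0.02556 yr; rate constant k = 1/τ.
New steady state M_∞ = F₁/k = F₁·τ = 620000 × 0.02556 = 15844 km³.
M(t) = M_∞ + (M₀ − M_∞)·e^(−t/τ); t/τ = 0.0254/0.02556 = 0.9939, so e^(−t/τ) = 0.3701.
M(t) = 15844 − 4794 × 0.3701 = 14070 km³.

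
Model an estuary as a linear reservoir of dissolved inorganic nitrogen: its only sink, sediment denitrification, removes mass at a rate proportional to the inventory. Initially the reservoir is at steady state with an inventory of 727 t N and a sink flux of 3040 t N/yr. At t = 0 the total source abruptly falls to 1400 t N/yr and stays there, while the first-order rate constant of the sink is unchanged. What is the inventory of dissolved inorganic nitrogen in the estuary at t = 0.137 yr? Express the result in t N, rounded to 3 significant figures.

556 t N

τ = M₀/F₀ = 727/3040 = 0.2391 yr; rate constant k = 1/τ.
New steady state M_∞ = F₁/k = F₁·τ = 1400 × 0.2391 = 334.80 t N.
M(t) = M_∞ + (M₀ − M_∞)·e^(−t/τ); t/τ = 0.137/0.2391 = 0.5729, so e^(−t/τ) = 0.5639.
M(t) = 334.80 + 392.2 × 0.5639 = 555.96 t N.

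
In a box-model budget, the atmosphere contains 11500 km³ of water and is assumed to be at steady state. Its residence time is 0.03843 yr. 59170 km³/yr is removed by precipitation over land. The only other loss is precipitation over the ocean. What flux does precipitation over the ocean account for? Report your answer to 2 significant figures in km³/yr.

Total removal F = M/τ = 11500 / 0.03843 = 299200 km³/yr.
Precipitation over the ocean = F − (59170) = 299200 − 59170 = 240100 km³/yr.

240000 km³/yr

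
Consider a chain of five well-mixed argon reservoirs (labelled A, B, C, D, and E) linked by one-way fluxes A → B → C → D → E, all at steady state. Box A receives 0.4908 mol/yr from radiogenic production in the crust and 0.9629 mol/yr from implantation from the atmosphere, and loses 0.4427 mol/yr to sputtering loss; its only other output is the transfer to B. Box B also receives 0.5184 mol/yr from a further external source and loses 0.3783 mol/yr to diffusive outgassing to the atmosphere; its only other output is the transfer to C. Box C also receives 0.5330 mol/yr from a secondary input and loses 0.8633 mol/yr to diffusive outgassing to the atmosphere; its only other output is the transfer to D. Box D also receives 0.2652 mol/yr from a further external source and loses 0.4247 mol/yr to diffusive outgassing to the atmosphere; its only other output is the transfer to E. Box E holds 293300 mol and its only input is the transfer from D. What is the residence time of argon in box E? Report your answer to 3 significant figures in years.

444000 yr

Box A: F(A→B) = (0.4908 + 0.9629) − 0.4427 = 1.0110 mol/yr.
Box B: F(B→C) = (1.0110 + 0.5184) − 0.3783 = 1.1511 mol/yr.
Box C: F(C→D) = (1.1511 + 0.5330) − 0.8633 = 0.82080 mol/yr.
Box D: F(D→E) = (0.82080 + 0.2652) − 0.4247 = 0.66130 mol/yr.
Box E throughput = its input = 0.66130 mol/yr; τ = 293300 / 0.66130 = 443500 yr.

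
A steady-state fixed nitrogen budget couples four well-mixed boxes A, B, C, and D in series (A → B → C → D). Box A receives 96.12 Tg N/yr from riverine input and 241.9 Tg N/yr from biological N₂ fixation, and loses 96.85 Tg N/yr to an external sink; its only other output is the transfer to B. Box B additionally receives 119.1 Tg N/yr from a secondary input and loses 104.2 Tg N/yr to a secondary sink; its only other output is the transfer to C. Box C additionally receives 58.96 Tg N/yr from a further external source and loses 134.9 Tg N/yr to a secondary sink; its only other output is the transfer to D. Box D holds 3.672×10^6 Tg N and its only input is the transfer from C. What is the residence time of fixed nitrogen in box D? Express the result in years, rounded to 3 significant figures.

20400 yr

Box A: F(A→B) = (96.12 + 241.9) − 96.85 = 241.17 Tg N/yr.
Box B: F(B→C) = (241.17 + 119.1) − 104.2 = 256.07 Tg N/yr.
Box C: F(C→D) = (256.07 + 58.96) − 134.9 = 180.13 Tg N/yr.
Box D throughput = its input = 180.13 Tg N/yr; τ = 3.672×10^6 / 180.13 = 20390 yr.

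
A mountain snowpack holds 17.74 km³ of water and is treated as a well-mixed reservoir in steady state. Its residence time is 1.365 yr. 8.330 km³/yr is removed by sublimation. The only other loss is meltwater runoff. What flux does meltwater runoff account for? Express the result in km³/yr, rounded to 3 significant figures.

Total removal F = M/τ = 17.74 / 1.365 = 13.00 km³/yr.
Meltwater runoff = F − (8.330) = 13.00 − 8.330 = 4.666 km³/yr.

4.67 km³/yr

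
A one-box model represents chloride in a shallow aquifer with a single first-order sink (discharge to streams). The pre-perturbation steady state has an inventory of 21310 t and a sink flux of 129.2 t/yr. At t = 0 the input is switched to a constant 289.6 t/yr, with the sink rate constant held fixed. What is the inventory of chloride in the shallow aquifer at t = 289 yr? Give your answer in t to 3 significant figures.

43200 t

Residence time τ = M₀/F₀ = 164.9 yr. The eventual steady state is M_∞ = M₀·(F₁/F₀) = 21310 × 289.6/129.2 = 47766 t.
The anomaly ΔM(t) = M(t) − M_∞ decays as ΔM₀·e^(−t/τ) with ΔM₀ = 21310 − 47766 = −26460 t.
At t = 289 yr, e^(−t/τ) = e^(−1.752) = 0.1734, so ΔM = −4587 t and M = 47766 − 4587 = 43179 t.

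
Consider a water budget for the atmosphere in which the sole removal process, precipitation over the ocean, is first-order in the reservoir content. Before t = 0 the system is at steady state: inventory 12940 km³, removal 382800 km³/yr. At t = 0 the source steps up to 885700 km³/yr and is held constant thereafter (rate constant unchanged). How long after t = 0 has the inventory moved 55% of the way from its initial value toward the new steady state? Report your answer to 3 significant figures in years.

0.0270 yr

τ = M₀/F₀ = 12940/382800 = 0.03380 yr.
The remaining gap fraction is e^(−t/τ); 55% covered ⇒ e^(−t/τ) = 0.450.
t = −τ ln(0.450) = 0.03380 × 0.7985 = 0.02699 yr.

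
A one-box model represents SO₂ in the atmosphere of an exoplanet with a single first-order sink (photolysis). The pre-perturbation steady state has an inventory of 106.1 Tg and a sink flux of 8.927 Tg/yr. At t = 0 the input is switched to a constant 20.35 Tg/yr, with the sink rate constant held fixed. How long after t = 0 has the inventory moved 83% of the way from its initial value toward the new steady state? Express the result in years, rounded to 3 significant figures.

21.1 yr

τ = M₀/F₀ = 106.1/8.927 = 11.89 yr.
The remaining gap fraction is e^(−t/τ); 83% covered ⇒ e^(−t/τ) = 0.170.
t = −τ ln(0.170) = 11.89 × 1.772 = 21.06 yr.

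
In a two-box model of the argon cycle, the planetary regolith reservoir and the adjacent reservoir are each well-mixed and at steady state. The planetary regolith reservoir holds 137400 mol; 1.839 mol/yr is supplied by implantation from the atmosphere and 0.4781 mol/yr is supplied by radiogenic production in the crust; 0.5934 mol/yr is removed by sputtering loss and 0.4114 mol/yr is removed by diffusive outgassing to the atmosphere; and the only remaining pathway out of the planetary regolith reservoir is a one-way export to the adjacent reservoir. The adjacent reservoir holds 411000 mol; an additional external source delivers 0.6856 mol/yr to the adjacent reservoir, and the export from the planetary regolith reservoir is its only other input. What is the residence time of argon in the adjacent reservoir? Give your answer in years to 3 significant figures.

Balance the planetary regolith reservoir: ΣF_in = 1.839 + 0.4781 = 2.3171 mol/yr.
Export to the adjacent reservoir = ΣF_in − (0.5934 + 0.4114) = 1.3123 mol/yr.
Total input to the adjacent reservoir = 1.3123 + 0.6856 = 1.9979 mol/yr; at steady state this equals its total output.
τ = M / F = 411000 / 1.9979 = 205700 yr.

206000 yr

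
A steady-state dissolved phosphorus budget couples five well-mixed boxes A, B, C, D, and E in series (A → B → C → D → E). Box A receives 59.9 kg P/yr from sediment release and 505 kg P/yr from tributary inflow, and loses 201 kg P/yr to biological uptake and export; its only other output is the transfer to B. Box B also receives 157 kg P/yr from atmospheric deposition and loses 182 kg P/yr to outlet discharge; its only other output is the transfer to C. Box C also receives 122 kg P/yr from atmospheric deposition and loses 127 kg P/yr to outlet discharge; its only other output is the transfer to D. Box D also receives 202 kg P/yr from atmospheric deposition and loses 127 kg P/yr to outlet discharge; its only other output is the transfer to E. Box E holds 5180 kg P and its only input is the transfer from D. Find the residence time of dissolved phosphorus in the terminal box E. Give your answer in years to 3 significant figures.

Box A: F(A→B) = (59.9 + 505) − 201 = 363.90 kg P/yr.
Box B: F(B→C) = (363.90 + 157) − 182 = 338.90 kg P/yr.
Box C: F(C→D) = (338.90 + 122) − 127 = 333.90 kg P/yr.
Box D: F(D→E) = (333.90 + 202) − 127 = 408.90 kg P/yr.
Box E throughput = its input = 408.90 kg P/yr; τ = 5180 / 408.90 = 12.67 yr.

12.7 yr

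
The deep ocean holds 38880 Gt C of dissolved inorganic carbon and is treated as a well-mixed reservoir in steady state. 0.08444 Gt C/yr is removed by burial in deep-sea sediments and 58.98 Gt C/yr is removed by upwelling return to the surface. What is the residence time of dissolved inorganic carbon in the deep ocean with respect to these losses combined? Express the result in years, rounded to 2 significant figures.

660 yr

Total removal = 0.08444 + 58.98 = 59.064 Gt C/yr.
τ = M / ΣF_out = 38880 / 59.064 = 658.3 yr.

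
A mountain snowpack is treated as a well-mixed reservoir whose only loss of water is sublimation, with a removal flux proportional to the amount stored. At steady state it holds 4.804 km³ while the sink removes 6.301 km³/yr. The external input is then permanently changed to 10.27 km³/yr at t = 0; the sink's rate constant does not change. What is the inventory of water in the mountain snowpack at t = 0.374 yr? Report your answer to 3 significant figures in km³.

5.98 km³

Residence time τ = M₀/F₀ = 0.7624 yr. The eventual steady state is M_∞ = M₀·(F₁/F₀) = 4.804 × 10.27/6.301 = 7.8300 km³.
The anomaly ΔM(t) = M(t) − M_∞ decays as ΔM₀·e^(−t/τ) with ΔM₀ = 4.804 − 7.8300 = −3.026 km³.
At t = 0.374 yr, e^(−t/τ) = e^(−0.4905) = 0.6123, so ΔM = −1.853 km³ and M = 7.8300 − 1.853 = 5.9772 km³.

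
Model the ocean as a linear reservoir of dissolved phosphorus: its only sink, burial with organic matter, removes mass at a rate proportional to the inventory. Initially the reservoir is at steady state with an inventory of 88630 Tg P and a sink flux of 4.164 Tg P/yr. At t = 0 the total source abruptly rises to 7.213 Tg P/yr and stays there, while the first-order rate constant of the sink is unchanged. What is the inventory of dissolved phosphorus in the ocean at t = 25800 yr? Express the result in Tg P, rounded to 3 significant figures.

134000 Tg P

The sink rate constant is k = F₀/M₀ = 4.164/88630 = 4.698×10^-5 yr⁻¹.
Solving dM/dt = F₁ − kM with M(0) = M₀ gives M(t) = F₁/k + (M₀ − F₁/k)·e^(−kt).
F₁/k = 7.213/4.698×10^-5 = 153530 Tg P; kt = 4.698×10^-5 × 25800 = 1.212, e^(−kt) = 0.2976.
M(25800) = 153530 + (88630 − 153530) × 0.2976 = 153530 − 19310 = 134220 Tg P.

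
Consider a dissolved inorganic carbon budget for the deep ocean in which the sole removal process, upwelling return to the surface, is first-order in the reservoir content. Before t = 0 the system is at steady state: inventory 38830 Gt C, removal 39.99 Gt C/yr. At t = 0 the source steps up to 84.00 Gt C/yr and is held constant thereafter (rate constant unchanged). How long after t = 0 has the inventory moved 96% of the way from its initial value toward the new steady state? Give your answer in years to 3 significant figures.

3130 yr

τ = M₀/F₀ = 38830/39.99 = 971.0 yr.
The remaining gap fraction is e^(−t/τ); 96% covered ⇒ e^(−t/τ) = 0.0400.
t = −τ ln(0.0400) = 971.0 × 3.219 = 3126 yr.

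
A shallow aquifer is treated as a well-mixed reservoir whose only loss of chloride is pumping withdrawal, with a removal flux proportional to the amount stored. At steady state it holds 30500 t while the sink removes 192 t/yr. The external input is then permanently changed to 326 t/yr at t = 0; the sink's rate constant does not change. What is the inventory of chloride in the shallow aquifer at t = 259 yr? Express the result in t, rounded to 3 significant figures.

τ = M₀/F₀ = 30500/192 = 158.9 yr; rate constant k = 1/τ.
New steady state M_∞ = F₁/k = F₁·τ = 326 × 158.9 = 51786 t.
M(t) = M_∞ + (M₀ − M_∞)·e^(−t/τ); t/τ = 259/158.9 = 1.630, so e^(−t/τ) = 0.1958.
M(t) = 51786 − 21290 × 0.1958 = 47618 t.

47600 t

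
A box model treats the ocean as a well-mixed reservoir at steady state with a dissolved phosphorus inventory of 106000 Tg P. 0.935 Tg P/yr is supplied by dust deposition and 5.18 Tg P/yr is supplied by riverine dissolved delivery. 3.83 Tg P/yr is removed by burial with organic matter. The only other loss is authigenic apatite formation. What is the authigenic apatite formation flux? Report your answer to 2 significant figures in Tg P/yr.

2.3 Tg P/yr

At steady state ΣF_in = ΣF_out.
ΣF_in = 0.935 + 5.18 = 6.1150 Tg P/yr.
Authigenic apatite formation flux = ΣF_in − (3.83) = 6.1150 − 3.830 = 2.285 Tg P/yr.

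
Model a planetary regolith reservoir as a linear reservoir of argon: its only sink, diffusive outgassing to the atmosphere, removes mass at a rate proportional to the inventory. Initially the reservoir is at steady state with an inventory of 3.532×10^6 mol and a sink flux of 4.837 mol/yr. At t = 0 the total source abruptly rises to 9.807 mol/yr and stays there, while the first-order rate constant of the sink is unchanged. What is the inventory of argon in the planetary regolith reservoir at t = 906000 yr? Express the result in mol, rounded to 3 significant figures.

τ = M₀/F₀ = 3.532×10^6/4.837 = 730200 yr; rate constant k = 1/τ.
New steady state M_∞ = F₁/k = F₁·τ = 9.807 × 730200 = 7.1611×10^6 mol.
M(t) = M_∞ + (M₀ − M_∞)·e^(−t/τ); t/τ = 906000/730200 = 1.241, so e^(−t/τ) = 0.2892.
M(t) = 7.1611×10^6 − 3.629×10^6 × 0.2892 = 6.1117×10^6 mol.

6.11×10^6 mol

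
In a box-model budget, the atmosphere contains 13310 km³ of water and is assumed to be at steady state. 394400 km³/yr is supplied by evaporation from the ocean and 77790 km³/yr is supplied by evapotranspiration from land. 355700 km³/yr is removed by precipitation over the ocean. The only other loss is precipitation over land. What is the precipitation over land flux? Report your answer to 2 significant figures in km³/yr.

At steady state ΣF_in = ΣF_out.
ΣF_in = 394400 + 77790 = 472190 km³/yr.
Precipitation over land flux = ΣF_in − (355700) = 472190 − 355700 = 116500 km³/yr.

120000 km³/yr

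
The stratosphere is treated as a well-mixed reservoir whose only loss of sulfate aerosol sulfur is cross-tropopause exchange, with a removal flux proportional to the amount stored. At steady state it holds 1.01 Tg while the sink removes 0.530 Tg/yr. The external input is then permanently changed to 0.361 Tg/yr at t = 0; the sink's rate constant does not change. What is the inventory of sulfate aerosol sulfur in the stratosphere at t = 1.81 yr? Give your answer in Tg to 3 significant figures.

0.813 Tg

τ = M₀/F₀ = 1.01/0.530 = 1.906 yr; rate constant k = 1/τ.
New steady state M_∞ = F₁/k = F₁·τ = 0.361 × 1.906 = 0.68794 Tg.
M(t) = M_∞ + (M₀ − M_∞)·e^(−t/τ); t/τ = 1.81/1.906 = 0.9498, so e^(−t/τ) = 0.3868.
M(t) = 0.68794 + 0.3221 × 0.3868 = 0.81252 Tg.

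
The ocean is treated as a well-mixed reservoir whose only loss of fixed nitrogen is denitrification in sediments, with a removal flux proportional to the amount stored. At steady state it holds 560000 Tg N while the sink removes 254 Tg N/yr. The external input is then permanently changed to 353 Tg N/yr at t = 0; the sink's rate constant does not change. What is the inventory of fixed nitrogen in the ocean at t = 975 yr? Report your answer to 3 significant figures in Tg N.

Residence time τ = M₀/F₀ = 2205 yr. The eventual steady state is M_∞ = M₀·(F₁/F₀) = 560000 × 353/254 = 778270 Tg N.
The anomaly ΔM(t) = M(t) − M_∞ decays as ΔM₀·e^(−t/τ) with ΔM₀ = 560000 − 778270 = −218300 Tg N.
At t = 975 yr, e^(−t/τ) = e^(−0.4422) = 0.6426, so ΔM = −140300 Tg N and M = 778270 − 140300 = 638010 Tg N.

638000 Tg N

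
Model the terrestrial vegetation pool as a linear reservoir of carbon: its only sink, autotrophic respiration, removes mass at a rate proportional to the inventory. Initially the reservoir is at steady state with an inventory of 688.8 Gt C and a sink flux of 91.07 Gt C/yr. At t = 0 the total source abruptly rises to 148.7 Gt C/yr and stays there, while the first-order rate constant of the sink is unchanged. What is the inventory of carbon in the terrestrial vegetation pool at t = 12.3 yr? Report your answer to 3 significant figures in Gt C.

The sink rate constant is k = F₀/M₀ = 91.07/688.8 = 0.1322 yr⁻¹.
Solving dM/dt = F₁ − kM with M(0) = M₀ gives M(t) = F₁/k + (M₀ − F₁/k)·e^(−kt).
F₁/k = 148.7/0.1322 = 1124.7 Gt C; kt = 0.1322 × 12.3 = 1.626, e^(−kt) = 0.1967.
M(12.3) = 1124.7 + (688.8 − 1124.7) × 0.1967 = 1124.7 − 85.72 = 1039.0 Gt C.

1040 Gt C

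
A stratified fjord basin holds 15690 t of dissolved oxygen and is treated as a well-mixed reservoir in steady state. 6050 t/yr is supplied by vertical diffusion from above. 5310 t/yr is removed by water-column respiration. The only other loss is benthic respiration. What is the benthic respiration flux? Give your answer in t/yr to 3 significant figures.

740 t/yr

At steady state ΣF_in = ΣF_out.
ΣF_in = 6050.0 t/yr.
Benthic respiration flux = ΣF_in − (5310) = 6050.0 − 5310 = 740.0 t/yr.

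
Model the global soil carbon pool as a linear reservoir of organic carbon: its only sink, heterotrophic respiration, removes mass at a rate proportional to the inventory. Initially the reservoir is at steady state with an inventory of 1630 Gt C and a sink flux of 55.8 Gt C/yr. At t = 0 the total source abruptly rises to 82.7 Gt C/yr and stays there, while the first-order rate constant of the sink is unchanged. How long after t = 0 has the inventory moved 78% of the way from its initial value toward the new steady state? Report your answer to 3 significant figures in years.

44.2 yr

τ = M₀/F₀ = 1630/55.8 = 29.21 yr.
The remaining gap fraction is e^(−t/τ); 78% covered ⇒ e^(−t/τ) = 0.220.
t = −τ ln(0.220) = 29.21 × 1.514 = 44.23 yr.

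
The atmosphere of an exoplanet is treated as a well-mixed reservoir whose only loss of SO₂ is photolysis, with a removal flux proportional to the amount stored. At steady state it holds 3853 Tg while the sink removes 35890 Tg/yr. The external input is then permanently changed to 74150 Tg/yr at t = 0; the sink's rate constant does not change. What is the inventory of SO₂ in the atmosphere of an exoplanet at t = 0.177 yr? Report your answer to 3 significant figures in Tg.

7170 Tg

The sink rate constant is k = F₀/M₀ = 35890/3853 = 9.315 yr⁻¹.
Solving dM/dt = F₁ − kM with M(0) = M₀ gives M(t) = F₁/k + (M₀ − F₁/k)·e^(−kt).
F₁/k = 74150/9.315 = 7960.4 Tg; kt = 9.315 × 0.177 = 1.649, e^(−kt) = 0.1923.
M(0.177) = 7960.4 + (3853 − 7960.4) × 0.1923 = 7960.4 − 789.8 = 7170.6 Tg.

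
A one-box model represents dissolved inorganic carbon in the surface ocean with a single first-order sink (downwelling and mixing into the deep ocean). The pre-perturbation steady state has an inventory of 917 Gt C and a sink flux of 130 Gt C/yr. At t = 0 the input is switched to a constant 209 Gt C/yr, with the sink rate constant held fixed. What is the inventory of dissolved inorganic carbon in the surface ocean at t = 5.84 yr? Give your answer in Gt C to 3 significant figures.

τ = M₀/F₀ = 917/130 = 7.054 yr; rate constant k = 1/τ.
New steady state M_∞ = F₁/k = F₁·τ = 209 × 7.054 = 1474.3 Gt C.
M(t) = M_∞ + (M₀ − M_∞)·e^(−t/τ); t/τ = 5.84/7.054 = 0.8279, so e^(−t/τ) = 0.4370.
M(t) = 1474.3 − 557.3 × 0.4370 = 1230.8 Gt C.

1230 Gt C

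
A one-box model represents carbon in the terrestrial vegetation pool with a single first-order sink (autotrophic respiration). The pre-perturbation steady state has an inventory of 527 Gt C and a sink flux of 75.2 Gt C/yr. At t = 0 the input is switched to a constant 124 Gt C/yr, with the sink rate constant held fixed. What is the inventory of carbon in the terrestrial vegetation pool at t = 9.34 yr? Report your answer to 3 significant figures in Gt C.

779 Gt C

Residence time τ = M₀/F₀ = 7.008 yr. The eventual steady state is M_∞ = M₀·(F₁/F₀) = 527 × 124/75.2 = 868.99 Gt C.
The anomaly ΔM(t) = M(t) − M_∞ decays as ΔM₀·e^(−t/τ) with ΔM₀ = 527 − 868.99 = −342.0 Gt C.
At t = 9.34 yr, e^(−t/τ) = e^(−1.333) = 0.2637, so ΔM = −90.20 Gt C and M = 868.99 − 90.20 = 778.79 Gt C.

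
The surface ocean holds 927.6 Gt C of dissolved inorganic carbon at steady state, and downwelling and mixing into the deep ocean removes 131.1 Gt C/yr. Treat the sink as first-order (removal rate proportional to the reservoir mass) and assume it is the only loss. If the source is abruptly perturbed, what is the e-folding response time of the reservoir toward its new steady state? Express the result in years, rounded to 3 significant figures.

7.08 yr

For a linear reservoir the response time equals the residence time τ = M/F.
τ = 927.6 / 131.1 = 7.076 yr.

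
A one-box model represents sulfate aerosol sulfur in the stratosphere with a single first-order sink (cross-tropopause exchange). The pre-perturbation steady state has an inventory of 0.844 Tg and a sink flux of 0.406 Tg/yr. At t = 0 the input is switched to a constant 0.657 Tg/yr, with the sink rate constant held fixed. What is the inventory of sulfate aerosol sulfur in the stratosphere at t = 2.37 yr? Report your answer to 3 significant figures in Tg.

The sink rate constant is k = F₀/M₀ = 0.406/0.844 = 0.4810 yr⁻¹.
Solving dM/dt = F₁ − kM with M(0) = M₀ gives M(t) = F₁/k + (M₀ − F₁/k)·e^(−kt).
F₁/k = 0.657/0.4810 = 1.3658 Tg; kt = 0.4810 × 2.37 = 1.140, e^(−kt) = 0.3198.
M(2.37) = 1.3658 + (0.844 − 1.3658) × 0.3198 = 1.3658 − 0.1669 = 1.1989 Tg.

1.20 Tg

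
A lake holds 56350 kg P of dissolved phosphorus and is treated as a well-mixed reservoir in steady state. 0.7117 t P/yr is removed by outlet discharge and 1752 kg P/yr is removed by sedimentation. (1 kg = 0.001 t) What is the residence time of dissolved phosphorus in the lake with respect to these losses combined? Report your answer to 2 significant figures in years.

Convert the outlet discharge flux: 0.7117 t P/yr = 711.7 kg P/yr.
Total removal = 711.7 + 1752 = 2463.7 kg P/yr.
τ = M / ΣF_out = 56350 / 2463.7 = 22.87 yr.

23 yr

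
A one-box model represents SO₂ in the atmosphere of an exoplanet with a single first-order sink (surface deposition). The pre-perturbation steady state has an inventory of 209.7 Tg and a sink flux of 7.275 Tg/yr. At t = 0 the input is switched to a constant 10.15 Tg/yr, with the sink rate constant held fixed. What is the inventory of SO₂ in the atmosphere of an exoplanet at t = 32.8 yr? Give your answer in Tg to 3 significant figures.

The sink rate constant is k = F₀/M₀ = 7.275/209.7 = 0.03469 yr⁻¹.
Solving dM/dt = F₁ − kM with M(0) = M₀ gives M(t) = F₁/k + (M₀ − F₁/k)·e^(−kt).
F₁/k = 10.15/0.03469 = 292.57 Tg; kt = 0.03469 × 32.8 = 1.138, e^(−kt) = 0.3205.
M(32.8) = 292.57 + (209.7 − 292.57) × 0.3205 = 292.57 − 26.56 = 266.01 Tg.

266 Tg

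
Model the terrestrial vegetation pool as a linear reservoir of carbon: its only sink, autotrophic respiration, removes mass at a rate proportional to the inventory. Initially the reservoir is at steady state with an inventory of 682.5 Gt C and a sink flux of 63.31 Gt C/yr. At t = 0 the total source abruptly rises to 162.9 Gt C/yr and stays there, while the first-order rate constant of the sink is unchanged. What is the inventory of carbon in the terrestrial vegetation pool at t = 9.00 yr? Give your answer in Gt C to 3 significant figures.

1290 Gt C

The sink rate constant is k = F₀/M₀ = 63.31/682.5 = 0.09276 yr⁻¹.
Solving dM/dt = F₁ − kM with M(0) = M₀ gives M(t) = F₁/k + (M₀ − F₁/k)·e^(−kt).
F₁/k = 162.9/0.09276 = 1756.1 Gt C; kt = 0.09276 × 9.00 = 0.8349, e^(−kt) = 0.4339.
M(9.00) = 1756.1 + (682.5 − 1756.1) × 0.4339 = 1756.1 − 465.9 = 1290.2 Gt C.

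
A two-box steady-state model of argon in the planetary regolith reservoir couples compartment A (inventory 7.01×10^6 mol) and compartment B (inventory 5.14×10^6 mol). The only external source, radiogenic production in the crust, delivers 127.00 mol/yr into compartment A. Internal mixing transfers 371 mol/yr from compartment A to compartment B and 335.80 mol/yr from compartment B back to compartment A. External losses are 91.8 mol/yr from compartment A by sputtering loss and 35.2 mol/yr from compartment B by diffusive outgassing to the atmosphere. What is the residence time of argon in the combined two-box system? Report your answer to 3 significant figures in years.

Treat the two boxes together as one reservoir: the mixing fluxes between them are internal recycling, so τ = ΣM / Σ(external losses).
M_total = 7.01×10^6 + 5.14×10^6 = 1.2150×10^7 mol.
ΣF_external_out = 91.8 + 35.2 = 127.00 mol/yr.
τ = M_total / ΣF_ext = 1.2150×10^7 / 127.00 = 95670 yr.

95700 yr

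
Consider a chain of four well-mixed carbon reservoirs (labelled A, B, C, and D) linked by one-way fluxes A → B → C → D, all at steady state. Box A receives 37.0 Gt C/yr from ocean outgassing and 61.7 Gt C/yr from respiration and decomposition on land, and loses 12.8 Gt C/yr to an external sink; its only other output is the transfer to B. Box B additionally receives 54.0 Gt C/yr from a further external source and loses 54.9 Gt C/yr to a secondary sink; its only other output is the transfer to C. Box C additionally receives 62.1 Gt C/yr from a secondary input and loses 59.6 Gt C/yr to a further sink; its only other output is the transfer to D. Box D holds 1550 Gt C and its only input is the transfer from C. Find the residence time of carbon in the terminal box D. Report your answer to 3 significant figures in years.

Box A: F(A→B) = (37.0 + 61.7) − 12.8 = 85.900 Gt C/yr.
Box B: F(B→C) = (85.900 + 54.0) − 54.9 = 85.000 Gt C/yr.
Box C: F(C→D) = (85.000 + 62.1) − 59.6 = 87.500 Gt C/yr.
Box D throughput = its input = 87.500 Gt C/yr; τ = 1550 / 87.500 = 17.71 yr.

17.7 yr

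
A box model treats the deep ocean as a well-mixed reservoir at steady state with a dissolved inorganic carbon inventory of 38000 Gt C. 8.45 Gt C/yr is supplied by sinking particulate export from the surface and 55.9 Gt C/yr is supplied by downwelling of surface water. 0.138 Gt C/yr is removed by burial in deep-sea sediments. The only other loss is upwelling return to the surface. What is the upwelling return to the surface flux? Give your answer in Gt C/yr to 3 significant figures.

64.2 Gt C/yr

At steady state ΣF_in = ΣF_out.
ΣF_in = 8.45 + 55.9 = 64.350 Gt C/yr.
Upwelling return to the surface flux = ΣF_in − (0.138) = 64.350 − 0.1380 = 64.21 Gt C/yr.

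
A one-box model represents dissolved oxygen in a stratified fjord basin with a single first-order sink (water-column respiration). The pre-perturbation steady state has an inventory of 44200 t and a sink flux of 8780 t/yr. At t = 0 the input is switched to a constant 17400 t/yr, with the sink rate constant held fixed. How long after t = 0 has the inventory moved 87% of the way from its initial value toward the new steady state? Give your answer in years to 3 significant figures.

10.3 yr

τ = M₀/F₀ = 44200/8780 = 5.034 yr.
The remaining gap fraction is e^(−t/τ); 87% covered ⇒ e^(−t/τ) = 0.130.
t = −τ ln(0.130) = 5.034 × 2.040 = 10.27 yr.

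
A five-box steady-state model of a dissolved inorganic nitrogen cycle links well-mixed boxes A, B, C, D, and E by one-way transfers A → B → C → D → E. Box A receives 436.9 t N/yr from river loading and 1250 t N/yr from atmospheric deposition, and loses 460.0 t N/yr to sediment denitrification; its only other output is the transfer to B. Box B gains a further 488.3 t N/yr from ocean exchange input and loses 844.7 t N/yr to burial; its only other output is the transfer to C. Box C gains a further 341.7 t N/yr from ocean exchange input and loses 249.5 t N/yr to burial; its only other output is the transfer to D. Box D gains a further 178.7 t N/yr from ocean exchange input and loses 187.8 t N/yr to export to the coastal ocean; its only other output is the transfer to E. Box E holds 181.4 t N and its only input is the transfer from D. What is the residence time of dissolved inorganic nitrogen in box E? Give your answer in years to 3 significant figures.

0.190 yr

Box A: F(A→B) = (436.9 + 1250) − 460.0 = 1226.9 t N/yr.
Box B: F(B→C) = (1226.9 + 488.3) − 844.7 = 870.50 t N/yr.
Box C: F(C→D) = (870.50 + 341.7) − 249.5 = 962.70 t N/yr.
Box D: F(D→E) = (962.70 + 178.7) − 187.8 = 953.60 t N/yr.
Box E throughput = its input = 953.60 t N/yr; τ = 181.4 / 953.60 = 0.1902 yr.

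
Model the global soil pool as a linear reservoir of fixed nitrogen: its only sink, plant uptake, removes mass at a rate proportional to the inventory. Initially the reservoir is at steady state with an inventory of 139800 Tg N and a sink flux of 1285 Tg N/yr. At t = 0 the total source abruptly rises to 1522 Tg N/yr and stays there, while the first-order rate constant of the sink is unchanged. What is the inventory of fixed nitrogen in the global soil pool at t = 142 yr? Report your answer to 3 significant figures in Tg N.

τ = M₀/F₀ = 139800/1285 = 108.8 yr; rate constant k = 1/τ.
New steady state M_∞ = F₁/k = F₁·τ = 1522 × 108.8 = 165580 Tg N.
M(t) = M_∞ + (M₀ − M_∞)·e^(−t/τ); t/τ = 142/108.8 = 1.305, so e^(−t/τ) = 0.2711.
M(t) = 165580 − 25780 × 0.2711 = 158590 Tg N.

159000 Tg N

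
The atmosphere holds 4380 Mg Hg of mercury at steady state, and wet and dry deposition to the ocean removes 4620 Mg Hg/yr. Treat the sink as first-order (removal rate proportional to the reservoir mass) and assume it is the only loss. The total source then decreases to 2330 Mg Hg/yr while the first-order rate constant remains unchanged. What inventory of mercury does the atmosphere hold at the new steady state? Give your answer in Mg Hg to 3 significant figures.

2210 Mg Hg

Rate constant k = F/M = 4620 / 4380 = 1.055 yr⁻¹.
At the new steady state, source = k·M_new ⇒ M_new = 2330 / 1.055 = 2209 Mg Hg.
(Equivalently M_new = M × F_new/F_old = 4380 × 2330/4620.)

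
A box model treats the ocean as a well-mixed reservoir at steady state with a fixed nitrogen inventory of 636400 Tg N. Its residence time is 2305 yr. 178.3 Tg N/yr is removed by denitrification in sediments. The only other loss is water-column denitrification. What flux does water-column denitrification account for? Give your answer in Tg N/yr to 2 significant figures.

98 Tg N/yr

Total removal F = M/τ = 636400 / 2305 = 276.1 Tg N/yr.
Water-column denitrification = F − (178.3) = 276.1 − 178.3 = 97.80 Tg N/yr.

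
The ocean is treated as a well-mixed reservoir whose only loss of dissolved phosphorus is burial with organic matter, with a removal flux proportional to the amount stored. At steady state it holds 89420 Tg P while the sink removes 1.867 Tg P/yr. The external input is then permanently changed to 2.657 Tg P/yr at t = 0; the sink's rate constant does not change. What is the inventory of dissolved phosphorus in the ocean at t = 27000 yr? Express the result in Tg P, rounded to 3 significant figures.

106000 Tg P

τ = M₀/F₀ = 89420/1.867 = 47900 yr; rate constant k = 1/τ.
New steady state M_∞ = F₁/k = F₁·τ = 2.657 × 47900 = 127260 Tg P.
M(t) = M_∞ + (M₀ − M_∞)·e^(−t/τ); t/τ = 27000/47900 = 0.5637, so e^(−t/τ) = 0.5691.
M(t) = 127260 − 37840 × 0.5691 = 105720 Tg P.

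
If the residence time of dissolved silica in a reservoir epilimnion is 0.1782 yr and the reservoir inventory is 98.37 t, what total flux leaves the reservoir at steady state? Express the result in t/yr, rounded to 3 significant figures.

552 t/yr

F = M / τ = 98.37 / 0.1782 = 552.0 t/yr.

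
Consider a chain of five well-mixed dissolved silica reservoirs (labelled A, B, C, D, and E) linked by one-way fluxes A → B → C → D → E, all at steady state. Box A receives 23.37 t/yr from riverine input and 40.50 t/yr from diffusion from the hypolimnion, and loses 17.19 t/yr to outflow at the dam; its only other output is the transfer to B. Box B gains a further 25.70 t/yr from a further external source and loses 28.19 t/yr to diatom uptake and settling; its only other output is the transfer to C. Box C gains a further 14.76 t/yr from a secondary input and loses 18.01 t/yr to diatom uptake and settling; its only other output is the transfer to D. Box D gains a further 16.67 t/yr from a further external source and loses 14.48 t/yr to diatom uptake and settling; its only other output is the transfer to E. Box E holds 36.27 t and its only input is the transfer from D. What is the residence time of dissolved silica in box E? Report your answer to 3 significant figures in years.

0.841 yr

Box A: F(A→B) = (23.37 + 40.50) − 17.19 = 46.680 t/yr.
Box B: F(B→C) = (46.680 + 25.70) − 28.19 = 44.190 t/yr.
Box C: F(C→D) = (44.190 + 14.76) − 18.01 = 40.940 t/yr.
Box D: F(D→E) = (40.940 + 16.67) − 14.48 = 43.130 t/yr.
Box E throughput = its input = 43.130 t/yr; τ = 36.27 / 43.130 = 0.8409 yr.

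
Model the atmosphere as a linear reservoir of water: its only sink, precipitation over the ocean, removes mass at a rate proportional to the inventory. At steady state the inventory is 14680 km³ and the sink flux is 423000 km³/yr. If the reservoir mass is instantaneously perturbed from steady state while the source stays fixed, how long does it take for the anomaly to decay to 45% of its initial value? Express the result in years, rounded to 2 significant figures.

For a linear reservoir the anomaly decays as exp(−t/τ) with τ = M/F = 14680/423000 = 0.03470 yr.
exp(−t/τ) = 0.45 ⇒ t = −τ ln(0.45) = 0.03470 × 0.7985 = 0.02771 yr.

0.028 yr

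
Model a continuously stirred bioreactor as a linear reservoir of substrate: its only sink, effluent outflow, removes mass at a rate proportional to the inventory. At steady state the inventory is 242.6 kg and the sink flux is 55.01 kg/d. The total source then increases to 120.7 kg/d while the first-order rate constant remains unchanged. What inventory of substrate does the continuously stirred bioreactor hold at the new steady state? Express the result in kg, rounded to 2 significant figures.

Rate constant k = F/M = 55.01 / 242.6 = 0.2268 d⁻¹.
At the new steady state, source = k·M_new ⇒ M_new = 120.7 / 0.2268 = 532.3 kg.
(Equivalently M_new = M × F_new/F_old = 242.6 × 120.7/55.01.)

530 kg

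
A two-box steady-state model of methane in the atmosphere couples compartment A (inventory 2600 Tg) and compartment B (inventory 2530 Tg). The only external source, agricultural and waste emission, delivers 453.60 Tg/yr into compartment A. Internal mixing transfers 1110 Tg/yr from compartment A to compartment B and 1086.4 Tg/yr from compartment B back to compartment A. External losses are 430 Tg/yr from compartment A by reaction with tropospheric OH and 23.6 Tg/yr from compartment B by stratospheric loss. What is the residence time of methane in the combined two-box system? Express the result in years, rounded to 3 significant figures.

11.3 yr

For the system as a whole, the A↔B exchange is internal and contributes nothing to the throughput; only the external sinks remove mass.
M_total = 2600 + 2530 = 5130.0 Tg.
ΣF_external_out = 430 + 23.6 = 453.60 Tg/yr.
τ = M_total / ΣF_ext = 5130.0 / 453.60 = 11.31 yr.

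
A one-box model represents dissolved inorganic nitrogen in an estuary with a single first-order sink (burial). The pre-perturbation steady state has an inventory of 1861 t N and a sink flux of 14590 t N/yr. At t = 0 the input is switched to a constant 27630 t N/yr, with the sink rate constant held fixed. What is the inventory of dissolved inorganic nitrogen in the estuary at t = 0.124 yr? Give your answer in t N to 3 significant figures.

2900 t N

τ = M₀/F₀ = 1861/14590 = 0.1276 yr; rate constant k = 1/τ.
New steady state M_∞ = F₁/k = F₁·τ = 27630 × 0.1276 = 3524.3 t N.
M(t) = M_∞ + (M₀ − M_∞)·e^(−t/τ); t/τ = 0.124/0.1276 = 0.9721, so e^(−t/τ) = 0.3783.
M(t) = 3524.3 − 1663 × 0.3783 = 2895.1 t N.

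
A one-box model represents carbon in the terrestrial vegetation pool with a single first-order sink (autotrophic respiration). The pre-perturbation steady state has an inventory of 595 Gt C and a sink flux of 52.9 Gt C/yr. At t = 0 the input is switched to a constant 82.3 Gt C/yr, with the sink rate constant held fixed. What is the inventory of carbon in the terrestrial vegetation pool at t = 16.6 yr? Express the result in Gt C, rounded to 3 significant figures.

Residence time τ = M₀/F₀ = 11.25 yr. The eventual steady state is M_∞ = M₀·(F₁/F₀) = 595 × 82.3/52.9 = 925.68 Gt C.
The anomaly ΔM(t) = M(t) − M_∞ decays as ΔM₀·e^(−t/τ) with ΔM₀ = 595 − 925.68 = −330.7 Gt C.
At t = 16.6 yr, e^(−t/τ) = e^(−1.476) = 0.2286, so ΔM = −75.59 Gt C and M = 925.68 − 75.59 = 850.09 Gt C.

850 Gt C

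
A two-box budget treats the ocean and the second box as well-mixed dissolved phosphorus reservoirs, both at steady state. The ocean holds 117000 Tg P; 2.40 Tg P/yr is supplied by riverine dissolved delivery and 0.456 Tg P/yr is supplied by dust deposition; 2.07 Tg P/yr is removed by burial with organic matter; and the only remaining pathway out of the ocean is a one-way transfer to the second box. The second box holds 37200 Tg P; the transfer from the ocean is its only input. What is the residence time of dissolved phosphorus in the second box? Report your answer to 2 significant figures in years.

47000 yr

Balance the ocean: ΣF_in = 2.40 + 0.456 = 2.8560 Tg P/yr.
Transfer to the second box = ΣF_in − (2.07) = 0.78600 Tg P/yr.
At steady state the output of the second box equals its input, 0.78600 Tg P/yr.
τ = M / F = 37200 / 0.78600 = 47330 yr.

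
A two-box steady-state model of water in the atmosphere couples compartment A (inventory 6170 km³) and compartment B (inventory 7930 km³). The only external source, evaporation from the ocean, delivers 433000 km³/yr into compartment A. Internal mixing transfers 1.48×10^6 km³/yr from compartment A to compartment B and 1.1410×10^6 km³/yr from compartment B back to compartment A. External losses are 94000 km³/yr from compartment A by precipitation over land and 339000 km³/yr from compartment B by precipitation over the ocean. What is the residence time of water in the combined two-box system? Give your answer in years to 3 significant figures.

0.0326 yr

Residence time in the combined system uses the total inventory and the total *external* removal — internal exchanges between the two boxes cancel.
M_total = 6170 + 7930 = 14100 km³.
ΣF_external_out = 94000 + 339000 = 433000 km³/yr.
τ = M_total / ΣF_ext = 14100 / 433000 = 0.03256 yr.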